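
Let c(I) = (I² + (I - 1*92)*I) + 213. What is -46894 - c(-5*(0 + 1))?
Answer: -47617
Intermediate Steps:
c(I) = 213 + I² + I*(-92 + I) (c(I) = (I² + (I - 92)*I) + 213 = (I² + (-92 + I)*I) + 213 = (I² + I*(-92 + I)) + 213 = 213 + I² + I*(-92 + I))
-46894 - c(-5*(0 + 1)) = -46894 - (213 - (-460)*(0 + 1) + 2*(-5*(0 + 1))²) = -46894 - (213 - (-460) + 2*(-5*1)²) = -46894 - (213 - 92*(-5) + 2*(-5)²) = -46894 - (213 + 460 + 2*25) = -46894 - (213 + 460 + 50) = -46894 - 1*723 = -46894 - 723 = -47617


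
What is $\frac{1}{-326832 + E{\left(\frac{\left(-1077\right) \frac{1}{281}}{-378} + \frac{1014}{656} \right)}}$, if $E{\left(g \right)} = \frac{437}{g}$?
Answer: $- \frac{9034297}{2950159879896} \approx -3.0623 \cdot 10^{-6}$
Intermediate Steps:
$\frac{1}{-326832 + E{\left(\frac{\left(-1077\right) \frac{1}{281}}{-378} + \frac{1014}{656} \right)}} = \frac{1}{-326832 + \frac{437}{\frac{\left(-1077\right) \frac{1}{281}}{-378} + \frac{1014}{656}}} = \frac{1}{-326832 + \frac{437}{\left(-1077\right) \frac{1}{281} \left(- \frac{1}{378}\right) + 1014 \cdot \frac{1}{656}}} = \frac{1}{-326832 + \frac{437}{\left(- \frac{1077}{281}\right) \left(- \frac{1}{378}\right) + \frac{507}{328}}} = \frac{1}{-326832 + \frac{437}{\frac{359}{35406} + \frac{507}{328}}} = \frac{1}{-326832 + \frac{437}{\frac{9034297}{5806584}}} = \frac{1}{-326832 + 437 \cdot \frac{5806584}{9034297}} = \frac{1}{-326832 + \frac{2537477208}{9034297}} = \frac{1}{- \frac{2950159879896}{9034297}} = - \frac{9034297}{2950159879896}$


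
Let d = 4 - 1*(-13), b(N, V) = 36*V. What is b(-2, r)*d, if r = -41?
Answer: -25092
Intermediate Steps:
d = 17 (d = 4 + 13 = 17)
b(-2, r)*d = (36*(-41))*17 = -1476*17 = -25092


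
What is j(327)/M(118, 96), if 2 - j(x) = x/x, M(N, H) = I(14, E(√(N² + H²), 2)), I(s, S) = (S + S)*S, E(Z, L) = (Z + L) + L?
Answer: 5789/267359688 - √5785/66839922 ≈ 2.0515e-5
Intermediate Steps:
E(Z, L) = Z + 2*L (E(Z, L) = (L + Z) + L = Z + 2*L)
I(s, S) = 2*S² (I(s, S) = (2*S)*S = 2*S²)
M(N, H) = 2*(4 + √(H² + N²))² (M(N, H) = 2*(√(N² + H²) + 2*2)² = 2*(√(H² + N²) + 4)² = 2*(4 + √(H² + N²))²)
j(x) = 1 (j(x) = 2 - x/x = 2 - 1*1 = 2 - 1 = 1)
j(327)/M(118, 96) = 1/(2*(4 + √(96² + 118²))²) = 1/(2*(4 + √(9216 + 13924))²) = 1/(2*(4 + √23140)²) = 1/(2*(4 + 2*√5785)²)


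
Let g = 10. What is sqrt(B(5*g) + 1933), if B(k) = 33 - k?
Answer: 2*sqrt(479) ≈ 43.772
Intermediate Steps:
sqrt(B(5*g) + 1933) = sqrt((33 - 5*10) + 1933) = sqrt((33 - 1*50) + 1933) = sqrt((33 - 50) + 1933) = sqrt(-17 + 1933) = sqrt(1916) = 2*sqrt(479)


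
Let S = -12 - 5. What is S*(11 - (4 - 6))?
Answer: -221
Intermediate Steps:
S = -17
S*(11 - (4 - 6)) = -17*(11 - (4 - 6)) = -17*(11 - 1*(-2)) = -17*(11 + 2) = -17*13 = -221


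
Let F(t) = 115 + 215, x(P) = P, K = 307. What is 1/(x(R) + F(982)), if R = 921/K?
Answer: 1/333 ≈ 0.0030030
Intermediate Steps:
R = 3 (R = 921/307 = 921*(1/307) = 3)
F(t) = 330
1/(x(R) + F(982)) = 1/(3 + 330) = 1/333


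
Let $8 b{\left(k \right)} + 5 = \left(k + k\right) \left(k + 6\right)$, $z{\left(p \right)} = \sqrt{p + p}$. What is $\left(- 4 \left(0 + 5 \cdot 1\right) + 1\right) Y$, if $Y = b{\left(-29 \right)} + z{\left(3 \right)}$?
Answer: $- \frac{25251}{8} - 19 \sqrt{6} \approx -3202.9$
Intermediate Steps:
$z{\left(p \right)} = \sqrt{2} \sqrt{p}$ ($z{\left(p \right)} = \sqrt{2 p} = \sqrt{2} \sqrt{p}$)
$b{\left(k \right)} = - \frac{5}{8} + \frac{k \left(6 + k\right)}{4}$ ($b{\left(k \right)} = - \frac{5}{8} + \frac{\left(k + k\right) \left(k + 6\right)}{8} = - \frac{5}{8} + \frac{2 k \left(6 + k\right)}{8} = - \frac{5}{8} + \frac{k \left(6 + k\right)}{4}$)
$Y = \frac{1329}{8} + \sqrt{6}$ ($Y = \left(- \frac{5}{8} + \frac{\left(-29\right)^{2}}{4} + \frac{3}{2} \left(-29\right)\right) + \sqrt{2} \sqrt{3} = \left(- \frac{5}{8} + \frac{1}{4} \cdot 841 - \frac{87}{2}\right) + \sqrt{6} = \left(- \frac{5}{8} + \frac{841}{4} - \frac{87}{2}\right) + \sqrt{6} = \frac{1329}{8} + \sqrt{6} \approx 168.57$)
$\left(- 4 \left(0 + 5 \cdot 1\right) + 1\right) Y = \left(- 4 \left(0 + 5 \cdot 1\right) + 1\right) \left(\frac{1329}{8} + \sqrt{6}\right) = \left(- 4 \left(0 + 5\right) + 1\right) \left(\frac{1329}{8} + \sqrt{6}\right) = \left(\left(-4\right) 5 + 1\right) \left(\frac{1329}{8} + \sqrt{6}\right) = \left(-20 + 1\right) \left(\frac{1329}{8} + \sqrt{6}\right) = - 19 \left(\frac{1329}{8} + \sqrt{6}\right) = - \frac{25251}{8} - 19 \sqrt{6}$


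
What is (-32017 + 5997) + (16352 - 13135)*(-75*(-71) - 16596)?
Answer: -36284827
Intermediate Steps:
(-32017 + 5997) + (16352 - 13135)*(-75*(-71) - 16596) = -26020 + 3217*(5325 - 16596) = -26020 + 3217*(-11271) = -26020 - 36258807 = -36284827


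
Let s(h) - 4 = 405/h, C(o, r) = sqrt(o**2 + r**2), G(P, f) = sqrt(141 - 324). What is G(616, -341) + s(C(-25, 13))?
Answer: 4 + 405*sqrt(794)/794 + I*sqrt(183) ≈ 18.373 + 13.528*I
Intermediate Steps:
G(P, f) = I*sqrt(183) (G(P, f) = sqrt(-183) = I*sqrt(183))
s(h) = 4 + 405/h
G(616, -341) + s(C(-25, 13)) = I*sqrt(183) + (4 + 405/(sqrt((-25)**2 + 13**2))) = I*sqrt(183) + (4 + 405/(sqrt(625 + 169))) = I*sqrt(183) + (4 + 405/(sqrt(794))) = I*sqrt(183) + (4 + 405*(sqrt(794)/794)) = I*sqrt(183) + (4 + 405*sqrt(794)/794) = 4 + 405*sqrt(794)/794 + I*sqrt(183)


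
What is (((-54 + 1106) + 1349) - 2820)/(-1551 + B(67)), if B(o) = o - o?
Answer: 419/1551 ≈ 0.27015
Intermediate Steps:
B(o) = 0
(((-54 + 1106) + 1349) - 2820)/(-1551 + B(67)) = (((-54 + 1106) + 1349) - 2820)/(-1551 + 0) = ((1052 + 1349) - 2820)/(-1551) = (2401 - 2820)*(-1/1551) = -419*(-1/1551) = 419/1551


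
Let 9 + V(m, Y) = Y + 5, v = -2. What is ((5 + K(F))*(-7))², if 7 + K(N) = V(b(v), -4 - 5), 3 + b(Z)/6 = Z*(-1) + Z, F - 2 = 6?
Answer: 11025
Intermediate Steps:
F = 8 (F = 2 + 6 = 8)
b(Z) = -18 (b(Z) = -18 + 6*(Z*(-1) + Z) = -18 + 6*(-Z + Z) = -18 + 6*0 = -18 + 0 = -18)
V(m, Y) = -4 + Y (V(m, Y) = -9 + (Y + 5) = -9 + (5 + Y) = -4 + Y)
K(N) = -20 (K(N) = -7 + (-4 + (-4 - 5)) = -7 + (-4 - 9) = -7 - 13 = -20)
((5 + K(F))*(-7))² = ((5 - 20)*(-7))² = (-15*(-7))² = 105² = 11025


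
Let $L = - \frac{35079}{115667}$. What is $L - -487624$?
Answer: $\frac{56401970129}{115667} \approx 4.8762 \cdot 10^{5}$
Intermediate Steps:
$L = - \frac{35079}{115667}$ ($L = \left(-35079\right) \frac{1}{115667} = - \frac{35079}{115667} \approx -0.30328$)
$L - -487624 = - \frac{35079}{115667} - -487624 = - \frac{35079}{115667} + 487624 = \frac{56401970129}{115667}$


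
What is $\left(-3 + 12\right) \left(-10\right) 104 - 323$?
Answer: $-9683$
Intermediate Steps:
$\left(-3 + 12\right) \left(-10\right) 104 - 323 = 9 \left(-10\right) 104 - 323 = \left(-90\right) 104 - 323 = -9360 - 323 = -9683$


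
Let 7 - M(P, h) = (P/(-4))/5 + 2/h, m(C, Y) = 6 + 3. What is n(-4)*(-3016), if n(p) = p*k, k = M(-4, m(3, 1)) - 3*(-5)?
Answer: 11714144/45 ≈ 2.6031e+5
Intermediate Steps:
m(C, Y) = 9
M(P, h) = 7 - 2/h + P/20 (M(P, h) = 7 - ((P/(-4))/5 + 2/h) = 7 - ((P*(-1/4))*(1/5) + 2/h) = 7 - (-P/4*(1/5) + 2/h) = 7 - (-P/20 + 2/h) = 7 - (2/h - P/20) = 7 + (-2/h + P/20) = 7 - 2/h + P/20)
k = 971/45 (k = (7 - 2/9 + (1/20)*(-4)) - 3*(-5) = (7 - 2*1/9 - 1/5) + 15 = (7 - 2/9 - 1/5) + 15 = 296/45 + 15 = 971/45 ≈ 21.578)
n(p) = 971*p/45 (n(p) = p*(971/45) = 971*p/45)
n(-4)*(-3016) = ((971/45)*(-4))*(-3016) = -3884/45*(-3016) = 11714144/45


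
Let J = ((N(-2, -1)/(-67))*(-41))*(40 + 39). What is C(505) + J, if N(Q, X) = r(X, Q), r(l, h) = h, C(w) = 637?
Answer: 36201/67 ≈ 540.31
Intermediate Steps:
N(Q, X) = Q
J = -6478/67 (J = (-2/(-67)*(-41))*(40 + 39) = (-2*(-1/67)*(-41))*79 = ((2/67)*(-41))*79 = -82/67*79 = -6478/67 ≈ -96.687)
C(505) + J = 637 - 6478/67 = 36201/67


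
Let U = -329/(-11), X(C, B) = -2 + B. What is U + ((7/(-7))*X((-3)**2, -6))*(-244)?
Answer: -21143/11 ≈ -1922.1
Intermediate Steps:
U = 329/11 (U = -329*(-1/11) = 329/11 ≈ 29.909)
U + ((7/(-7))*X((-3)**2, -6))*(-244) = 329/11 + ((7/(-7))*(-2 - 6))*(-244) = 329/11 + ((7*(-1/7))*(-8))*(-244) = 329/11 - 1*(-8)*(-244) = 329/11 + 8*(-244) = 329/11 - 1952 = -21143/11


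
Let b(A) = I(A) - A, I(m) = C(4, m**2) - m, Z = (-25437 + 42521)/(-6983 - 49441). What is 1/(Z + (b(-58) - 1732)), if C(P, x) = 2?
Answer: -14106/22771355 ≈ -0.00061946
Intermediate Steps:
Z = -4271/14106 (Z = 17084/(-56424) = 17084*(-1/56424) = -4271/14106 ≈ -0.30278)
I(m) = 2 - m
b(A) = 2 - 2*A (b(A) = (2 - A) - A = 2 - 2*A)
1/(Z + (b(-58) - 1732)) = 1/(-4271/14106 + ((2 - 2*(-58)) - 1732)) = 1/(-4271/14106 + ((2 + 116) - 1732)) = 1/(-4271/14106 + (118 - 1732)) = 1/(-4271/14106 - 1614) = 1/(-22771355/14106) = -14106/22771355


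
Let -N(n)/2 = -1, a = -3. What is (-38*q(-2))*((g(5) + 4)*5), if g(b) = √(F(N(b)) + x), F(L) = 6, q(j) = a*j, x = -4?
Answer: -4560 - 1140*√2 ≈ -6172.2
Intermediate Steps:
N(n) = 2 (N(n) = -2*(-1) = 2)
q(j) = -3*j
g(b) = √2 (g(b) = √(6 - 4) = √2)
(-38*q(-2))*((g(5) + 4)*5) = (-(-114)*(-2))*((√2 + 4)*5) = (-38*6)*((4 + √2)*5) = -228*(20 + 5*√2) = -4560 - 1140*√2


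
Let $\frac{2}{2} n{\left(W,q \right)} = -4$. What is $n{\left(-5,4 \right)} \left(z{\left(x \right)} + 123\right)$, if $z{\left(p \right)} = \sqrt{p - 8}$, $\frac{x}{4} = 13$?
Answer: $-492 - 8 \sqrt{11} \approx -518.53$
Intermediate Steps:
$n{\left(W,q \right)} = -4$
$x = 52$ ($x = 4 \cdot 13 = 52$)
$z{\left(p \right)} = \sqrt{-8 + p}$
$n{\left(-5,4 \right)} \left(z{\left(x \right)} + 123\right) = - 4 \left(\sqrt{-8 + 52} + 123\right) = - 4 \left(\sqrt{44} + 123\right) = - 4 \left(2 \sqrt{11} + 123\right) = - 4 \left(123 + 2 \sqrt{11}\right) = -492 - 8 \sqrt{11}$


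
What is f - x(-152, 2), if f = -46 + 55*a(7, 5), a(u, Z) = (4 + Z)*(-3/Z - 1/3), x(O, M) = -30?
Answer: -478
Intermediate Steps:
a(u, Z) = (4 + Z)*(-1/3 - 3/Z) (a(u, Z) = (4 + Z)*(-3/Z - 1*1/3) = (4 + Z)*(-3/Z - 1/3) = (4 + Z)*(-1/3 - 3/Z))
f = -508 (f = -46 + 55*((1/3)*(-36 - 1*5*(13 + 5))/5) = -46 + 55*((1/3)*(1/5)*(-36 - 1*5*18)) = -46 + 55*((1/3)*(1/5)*(-36 - 90)) = -46 + 55*((1/3)*(1/5)*(-126)) = -46 + 55*(-42/5) = -46 - 462 = -508)
f - x(-152, 2) = -508 - 1*(-30) = -508 + 30 = -478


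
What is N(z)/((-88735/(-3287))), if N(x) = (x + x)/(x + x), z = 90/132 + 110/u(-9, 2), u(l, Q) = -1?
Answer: 3287/88735 ≈ 0.037043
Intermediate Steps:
z = -2405/22 (z = 90/132 + 110/(-1) = 90*(1/132) + 110*(-1) = 15/22 - 110 = -2405/22 ≈ -109.32)
N(x) = 1 (N(x) = (2*x)/((2*x)) = (2*x)*(1/(2*x)) = 1)
N(z)/((-88735/(-3287))) = 1/(-88735/(-3287)) = 1/(-88735*(-1/3287)) = 1/(88735/3287) = 1*(3287/88735) = 3287/88735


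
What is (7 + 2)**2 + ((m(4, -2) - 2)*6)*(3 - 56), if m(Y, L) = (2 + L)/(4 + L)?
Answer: 717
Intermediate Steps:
m(Y, L) = (2 + L)/(4 + L)
(7 + 2)**2 + ((m(4, -2) - 2)*6)*(3 - 56) = (7 + 2)**2 + (((2 - 2)/(4 - 2) - 2)*6)*(3 - 56) = 9**2 + ((0/2 - 2)*6)*(-53) = 81 + (((1/2)*0 - 2)*6)*(-53) = 81 + ((0 - 2)*6)*(-53) = 81 - 2*6*(-53) = 81 - 12*(-53) = 81 + 636 = 717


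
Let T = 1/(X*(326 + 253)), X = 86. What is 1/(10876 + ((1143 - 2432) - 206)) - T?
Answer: 13471/155705838 ≈ 8.6516e-5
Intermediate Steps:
T = 1/49794 (T = 1/(86*(326 + 253)) = 1/(86*579) = 1/49794 ≈ 2.0083e-5)
1/(10876 + ((1143 - 2432) - 206)) - T = 1/(10876 + ((1143 - 2432) - 206)) - 1*1/49794 = 1/(10876 + (-1289 - 206)) - 1/49794 = 1/(10876 - 1495) - 1/49794 = 1/9381 - 1/49794 = 13471/155705838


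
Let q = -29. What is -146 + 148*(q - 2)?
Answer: -4734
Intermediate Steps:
-146 + 148*(q - 2) = -146 + 148*(-29 - 2) = -146 + 148*(-31) = -146 - 4588 = -4734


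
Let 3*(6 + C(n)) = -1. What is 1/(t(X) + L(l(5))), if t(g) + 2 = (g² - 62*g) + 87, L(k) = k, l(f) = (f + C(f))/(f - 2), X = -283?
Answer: 9/879476 ≈ 1.0233e-5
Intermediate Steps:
C(n) = -19/3 (C(n) = -6 + (⅓)*(-1) = -6 - ⅓ = -19/3)
l(f) = (-19/3 + f)/(-2 + f) (l(f) = (f - 19/3)/(f - 2) = (-19/3 + f)/(-2 + f))
t(g) = 85 + g² - 62*g (t(g) = -2 + ((g² - 62*g) + 87) = -2 + (87 + g² - 62*g) = 85 + g² - 62*g)
1/(t(X) + L(l(5))) = 1/((85 + (-283)² - 62*(-283)) + (-19/3 + 5)/(-2 + 5)) = 1/((85 + 80089 + 17546) - 4/3/3) = 1/(97720 + (⅓)*(-4/3)) = 1/(97720 - 4/9) = 1/(879476/9) = 9/879476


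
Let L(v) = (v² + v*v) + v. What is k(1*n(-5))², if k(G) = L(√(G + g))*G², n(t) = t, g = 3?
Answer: 8750 - 5000*I*√2 ≈ 8750.0 - 7071.1*I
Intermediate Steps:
L(v) = v + 2*v² (L(v) = (v² + v²) + v = 2*v² + v = v + 2*v²)
k(G) = G²*√(3 + G)*(1 + 2*√(3 + G)) (k(G) = (√(G + 3)*(1 + 2*√(G + 3)))*G² = (√(3 + G)*(1 + 2*√(3 + G)))*G² = G²*√(3 + G)*(1 + 2*√(3 + G)))
k(1*n(-5))² = ((1*(-5))²*(6 + √(3 + 1*(-5)) + 2*(1*(-5))))² = ((-5)²*(6 + √(3 - 5) + 2*(-5)))² = (25*(6 + √(-2) - 10))² = (25*(6 + I*√2 - 10))² = (25*(-4 + I*√2))² = (-100 + 25*I*√2)²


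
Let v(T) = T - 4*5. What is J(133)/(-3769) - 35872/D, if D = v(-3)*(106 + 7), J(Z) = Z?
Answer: 134855901/9795631 ≈ 13.767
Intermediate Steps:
v(T) = -20 + T (v(T) = T - 20 = -20 + T)
D = -2599 (D = (-20 - 3)*(106 + 7) = -23*113 = -2599)
J(133)/(-3769) - 35872/D = 133/(-3769) - 35872/(-2599) = 133*(-1/3769) - 35872*(-1/2599) = -133/3769 + 35872/2599 = 134855901/9795631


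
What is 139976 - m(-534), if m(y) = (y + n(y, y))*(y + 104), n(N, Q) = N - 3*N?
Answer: 369596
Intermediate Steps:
n(N, Q) = -2*N
m(y) = -y*(104 + y) (m(y) = (y - 2*y)*(y + 104) = (-y)*(104 + y) = -y*(104 + y))
139976 - m(-534) = 139976 - (-534)*(-104 - 1*(-534)) = 139976 - (-534)*(-104 + 534) = 139976 - (-534)*430 = 139976 - 1*(-229620) = 139976 + 229620 = 369596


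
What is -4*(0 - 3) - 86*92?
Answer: -7900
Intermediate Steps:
-4*(0 - 3) - 86*92 = -4*(-3) - 7912 = 12 - 7912 = -7900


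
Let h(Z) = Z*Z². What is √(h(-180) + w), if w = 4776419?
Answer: I*√1055581 ≈ 1027.4*I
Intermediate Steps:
h(Z) = Z³
√(h(-180) + w) = √((-180)³ + 4776419) = √(-5832000 + 4776419) = √(-1055581) = I*√1055581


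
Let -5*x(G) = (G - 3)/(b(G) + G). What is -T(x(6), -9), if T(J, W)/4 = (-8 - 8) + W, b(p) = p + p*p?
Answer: 100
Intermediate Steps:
b(p) = p + p²
x(G) = -(-3 + G)/(5*(G + G*(1 + G))) (x(G) = -(G - 3)/(5*(G*(1 + G) + G)) = -(-3 + G)/(5*(G + G*(1 + G))))
T(J, W) = -64 + 4*W (T(J, W) = 4*((-8 - 8) + W) = 4*(-16 + W) = -64 + 4*W)
-T(x(6), -9) = -(-64 + 4*(-9)) = -(-64 - 36) = -1*(-100) = 100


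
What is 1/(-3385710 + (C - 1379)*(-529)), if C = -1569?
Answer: -1/1826218 ≈ -5.4758e-7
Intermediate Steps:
1/(-3385710 + (C - 1379)*(-529)) = 1/(-3385710 + (-1569 - 1379)*(-529)) = 1/(-3385710 - 2948*(-529)) = 1/(-3385710 + 1559492) = 1/(-1826218) = -1/1826218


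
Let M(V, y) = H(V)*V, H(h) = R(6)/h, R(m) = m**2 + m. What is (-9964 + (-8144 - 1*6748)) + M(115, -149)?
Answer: -24814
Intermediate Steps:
R(m) = m + m**2
H(h) = 42/h (H(h) = (6*(1 + 6))/h = (6*7)/h = 42/h)
M(V, y) = 42 (M(V, y) = (42/V)*V = 42)
(-9964 + (-8144 - 1*6748)) + M(115, -149) = (-9964 + (-8144 - 1*6748)) + 42 = (-9964 + (-8144 - 6748)) + 42 = (-9964 - 14892) + 42 = -24856 + 42 = -24814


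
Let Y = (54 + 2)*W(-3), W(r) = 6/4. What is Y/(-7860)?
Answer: -7/655 ≈ -0.010687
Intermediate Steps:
W(r) = 3/2 (W(r) = 6*(¼) = 3/2)
Y = 84 (Y = (54 + 2)*(3/2) = 56*(3/2) = 84)
Y/(-7860) = 84/(-7860) = 84*(-1/7860) = -7/655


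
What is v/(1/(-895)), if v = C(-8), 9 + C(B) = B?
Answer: 15215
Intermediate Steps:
C(B) = -9 + B
v = -17 (v = -9 - 8 = -17)
v/(1/(-895)) = -17/(1/(-895)) = -17/(-1/895) = -17*(-895) = 15215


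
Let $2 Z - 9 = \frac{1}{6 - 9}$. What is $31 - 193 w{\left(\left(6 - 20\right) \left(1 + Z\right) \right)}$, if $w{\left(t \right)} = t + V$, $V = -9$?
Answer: $\frac{48536}{3} \approx 16179.0$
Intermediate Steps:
$Z = \frac{13}{3}$ ($Z = \frac{9}{2} + \frac{1}{2 \left(6 - 9\right)} = \frac{9}{2} + \frac{1}{2 \left(-3\right)} = \frac{9}{2} + \frac{1}{2} \left(- \frac{1}{3}\right) = \frac{9}{2} - \frac{1}{6} = \frac{13}{3} \approx 4.3333$)
$w{\left(t \right)} = -9 + t$ ($w{\left(t \right)} = t - 9 = -9 + t$)
$31 - 193 w{\left(\left(6 - 20\right) \left(1 + Z\right) \right)} = 31 - 193 \left(-9 + \left(6 - 20\right) \left(1 + \frac{13}{3}\right)\right) = 31 - 193 \left(-9 + \left(6 - 20\right) \frac{16}{3}\right) = 31 - 193 \left(-9 - \frac{224}{3}\right) = 31 - - \frac{48443}{3} = 31 + \frac{48443}{3} = \frac{48536}{3}$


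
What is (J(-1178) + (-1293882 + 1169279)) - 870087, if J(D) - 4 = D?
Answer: -995864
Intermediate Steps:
J(D) = 4 + D
(J(-1178) + (-1293882 + 1169279)) - 870087 = ((4 - 1178) + (-1293882 + 1169279)) - 870087 = (-1174 - 124603) - 870087 = -125777 - 870087 = -995864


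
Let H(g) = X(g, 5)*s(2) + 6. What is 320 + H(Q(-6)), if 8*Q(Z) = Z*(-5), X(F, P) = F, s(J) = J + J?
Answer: 341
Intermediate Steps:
s(J) = 2*J
Q(Z) = -5*Z/8 (Q(Z) = (Z*(-5))/8 = (-5*Z)/8 = -5*Z/8)
H(g) = 6 + 4*g (H(g) = g*(2*2) + 6 = g*4 + 6 = 4*g + 6 = 6 + 4*g)
320 + H(Q(-6)) = 320 + (6 + 4*(-5/8*(-6))) = 320 + (6 + 4*(15/4)) = 320 + (6 + 15) = 320 + 21 = 341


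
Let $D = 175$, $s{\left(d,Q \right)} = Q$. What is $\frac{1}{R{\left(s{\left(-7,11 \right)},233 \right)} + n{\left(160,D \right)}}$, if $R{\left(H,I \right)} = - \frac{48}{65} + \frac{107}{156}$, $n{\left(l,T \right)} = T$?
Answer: $\frac{780}{136459} \approx 0.005716$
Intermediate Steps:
$R{\left(H,I \right)} = - \frac{41}{780}$ ($R{\left(H,I \right)} = \left(-48\right) \frac{1}{65} + 107 \cdot \frac{1}{156} = - \frac{48}{65} + \frac{107}{156} = - \frac{41}{780}$)
$\frac{1}{R{\left(s{\left(-7,11 \right)},233 \right)} + n{\left(160,D \right)}} = \frac{1}{- \frac{41}{780} + 175} = \frac{1}{\frac{136459}{780}} = \frac{780}{136459}$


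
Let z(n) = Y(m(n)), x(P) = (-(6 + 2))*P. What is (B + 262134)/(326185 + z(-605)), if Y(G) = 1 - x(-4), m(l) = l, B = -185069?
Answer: 77065/326154 ≈ 0.23628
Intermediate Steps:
x(P) = -8*P (x(P) = (-1*8)*P = -8*P)
Y(G) = -31 (Y(G) = 1 - (-8)*(-4) = 1 - 1*32 = 1 - 32 = -31)
z(n) = -31
(B + 262134)/(326185 + z(-605)) = (-185069 + 262134)/(326185 - 31) = 77065/326154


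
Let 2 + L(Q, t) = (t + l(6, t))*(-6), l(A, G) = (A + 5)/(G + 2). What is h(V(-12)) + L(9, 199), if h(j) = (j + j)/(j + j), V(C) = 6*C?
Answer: -80087/67 ≈ -1195.3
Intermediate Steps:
l(A, G) = (5 + A)/(2 + G)
L(Q, t) = -2 - 66/(2 + t) - 6*t (L(Q, t) = -2 + (t + (5 + 6)/(2 + t))*(-6) = -2 + (t + 11/(2 + t))*(-6) = -2 + (-66/(2 + t) - 6*t) = -2 - 66/(2 + t) - 6*t)
h(j) = 1 (h(j) = (2*j)/((2*j)) = (2*j)*(1/(2*j)) = 1)
h(V(-12)) + L(9, 199) = 1 + 2*(-35 - 7*199 - 3*199²)/(2 + 199) = 1 + 2*(-35 - 1393 - 3*39601)/201 = 1 + 2*(1/201)*(-35 - 1393 - 118803) = 1 + 2*(1/201)*(-120231) = 1 - 80154/67 = -80087/67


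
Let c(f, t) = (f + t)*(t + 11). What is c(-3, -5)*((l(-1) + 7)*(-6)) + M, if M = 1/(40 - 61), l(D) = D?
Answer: 36287/21 ≈ 1728.0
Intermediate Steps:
c(f, t) = (11 + t)*(f + t) (c(f, t) = (f + t)*(11 + t) = (11 + t)*(f + t))
M = -1/21 (M = 1/(-21) = -1/21 ≈ -0.047619)
c(-3, -5)*((l(-1) + 7)*(-6)) + M = ((-5)**2 + 11*(-3) + 11*(-5) - 3*(-5))*((-1 + 7)*(-6)) - 1/21 = (25 - 33 - 55 + 15)*(6*(-6)) - 1/21 = -48*(-36) - 1/21 = 1728 - 1/21 = 36287/21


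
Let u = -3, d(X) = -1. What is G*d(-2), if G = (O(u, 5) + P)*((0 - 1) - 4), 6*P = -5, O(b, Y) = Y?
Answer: 125/6 ≈ 20.833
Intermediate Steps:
P = -⅚ (P = (⅙)*(-5) = -⅚ ≈ -0.83333)
G = -125/6 (G = (5 - ⅚)*((0 - 1) - 4) = 25*(-1 - 4)/6 = (25/6)*(-5) = -125/6 ≈ -20.833)
G*d(-2) = -125/6*(-1) = 125/6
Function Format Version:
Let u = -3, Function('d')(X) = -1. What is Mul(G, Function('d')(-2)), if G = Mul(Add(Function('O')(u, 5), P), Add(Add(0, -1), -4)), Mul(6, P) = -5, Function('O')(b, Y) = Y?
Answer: Rational(125, 6) ≈ 20.833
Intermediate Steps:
P = Rational(-5, 6) (P = Mul(Rational(1, 6), -5) = Rational(-5, 6) ≈ -0.83333)
G = Rational(-125, 6) (G = Mul(Add(5, Rational(-5, 6)), Add(Add(0, -1), -4)) = Mul(Rational(25, 6), Add(-1, -4)) = Mul(Rational(25, 6), -5) = Rational(-125, 6) ≈ -20.833)
Mul(G, Function('d')(-2)) = Mul(Rational(-125, 6), -1) = Rational(125, 6)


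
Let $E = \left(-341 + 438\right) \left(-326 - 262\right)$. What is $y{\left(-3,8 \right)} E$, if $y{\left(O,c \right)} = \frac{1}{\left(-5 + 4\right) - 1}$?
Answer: $28518$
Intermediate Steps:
$y{\left(O,c \right)} = - \frac{1}{2}$ ($y{\left(O,c \right)} = \frac{1}{-1 - 1} = \frac{1}{-2} = - \frac{1}{2}$)
$E = -57036$ ($E = 97 \left(-588\right) = -57036$)
$y{\left(-3,8 \right)} E = \left(- \frac{1}{2}\right) \left(-57036\right) = 28518$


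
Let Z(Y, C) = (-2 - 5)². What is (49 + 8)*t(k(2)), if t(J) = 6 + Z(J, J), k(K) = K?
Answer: 3135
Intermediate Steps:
Z(Y, C) = 49 (Z(Y, C) = (-7)² = 49)
t(J) = 55 (t(J) = 6 + 49 = 55)
(49 + 8)*t(k(2)) = (49 + 8)*55 = 57*55 = 3135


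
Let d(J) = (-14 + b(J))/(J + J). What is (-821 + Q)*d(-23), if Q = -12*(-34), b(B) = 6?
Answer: -1652/23 ≈ -71.826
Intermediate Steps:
d(J) = -4/J (d(J) = (-14 + 6)/(J + J) = -8*1/(2*J) = -4/J)
Q = 408
(-821 + Q)*d(-23) = (-821 + 408)*(-4/(-23)) = -(-1652)*(-1)/23 = -413*4/23 = -1652/23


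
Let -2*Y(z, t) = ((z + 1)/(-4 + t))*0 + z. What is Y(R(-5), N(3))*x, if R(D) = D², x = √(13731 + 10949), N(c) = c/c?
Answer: -25*√6170 ≈ -1963.7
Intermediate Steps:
N(c) = 1
x = 2*√6170 (x = √24680 = 2*√6170 ≈ 157.10)
Y(z, t) = -z/2 (Y(z, t) = -(((z + 1)/(-4 + t))*0 + z)/2 = -(((1 + z)/(-4 + t))*0 + z)/2 = -(0 + z)/2 = -z/2)
Y(R(-5), N(3))*x = (-½*(-5)²)*(2*√6170) = (-½*25)*(2*√6170) = -25*√6170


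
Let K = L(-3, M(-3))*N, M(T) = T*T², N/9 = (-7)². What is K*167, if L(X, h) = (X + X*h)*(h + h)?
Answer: -310201164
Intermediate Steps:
N = 441 (N = 9*(-7)² = 9*49 = 441)
M(T) = T³
L(X, h) = 2*h*(X + X*h) (L(X, h) = (X + X*h)*(2*h) = 2*h*(X + X*h))
K = -1857492 (K = (2*(-3)*(-3)³*(1 + (-3)³))*441 = (2*(-3)*(-27)*(1 - 27))*441 = (2*(-3)*(-27)*(-26))*441 = -4212*441 = -1857492)
K*167 = -1857492*167 = -310201164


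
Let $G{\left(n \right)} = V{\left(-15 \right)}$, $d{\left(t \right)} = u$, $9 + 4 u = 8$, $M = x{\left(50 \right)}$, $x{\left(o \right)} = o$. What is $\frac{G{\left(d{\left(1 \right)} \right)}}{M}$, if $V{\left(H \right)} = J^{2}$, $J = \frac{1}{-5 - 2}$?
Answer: $\frac{1}{2450} \approx 0.00040816$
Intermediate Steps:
$M = 50$
$u = - \frac{1}{4}$ ($u = - \frac{9}{4} + \frac{1}{4} \cdot 8 = - \frac{9}{4} + 2 = - \frac{1}{4} \approx -0.25$)
$d{\left(t \right)} = - \frac{1}{4}$
$J = - \frac{1}{7}$ ($J = \frac{1}{-7} = - \frac{1}{7} \approx -0.14286$)
$V{\left(H \right)} = \frac{1}{49}$ ($V{\left(H \right)} = \left(- \frac{1}{7}\right)^{2} = \frac{1}{49}$)
$G{\left(n \right)} = \frac{1}{49}$
$\frac{G{\left(d{\left(1 \right)} \right)}}{M} = \frac{1}{49 \cdot 50} = \frac{1}{49} \cdot \frac{1}{50} = \frac{1}{2450}$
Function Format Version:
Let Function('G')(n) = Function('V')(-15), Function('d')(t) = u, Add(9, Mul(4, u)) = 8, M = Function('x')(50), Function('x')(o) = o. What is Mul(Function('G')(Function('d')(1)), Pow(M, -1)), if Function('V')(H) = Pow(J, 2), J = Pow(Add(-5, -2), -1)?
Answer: Rational(1, 2450) ≈ 0.00040816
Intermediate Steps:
M = 50
u = Rational(-1, 4) (u = Add(Rational(-9, 4), Mul(Rational(1, 4), 8)) = Add(Rational(-9, 4), 2) = Rational(-1, 4) ≈ -0.25000)
Function('d')(t) = Rational(-1, 4)
J = Rational(-1, 7) (J = Pow(-7, -1) = Rational(-1, 7) ≈ -0.14286)
Function('V')(H) = Rational(1, 49) (Function('V')(H) = Pow(Rational(-1, 7), 2) = Rational(1, 49))
Function('G')(n) = Rational(1, 49)
Mul(Function('G')(Function('d')(1)), Pow(M, -1)) = Mul(Rational(1, 49), Pow(50, -1)) = Mul(Rational(1, 49), Rational(1, 50)) = Rational(1, 2450)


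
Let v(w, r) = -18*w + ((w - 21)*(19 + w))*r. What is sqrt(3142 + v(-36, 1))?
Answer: sqrt(4759) ≈ 68.985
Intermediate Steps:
v(w, r) = -18*w + r*(-21 + w)*(19 + w) (v(w, r) = -18*w + ((-21 + w)*(19 + w))*r = -18*w + r*(-21 + w)*(19 + w))
sqrt(3142 + v(-36, 1)) = sqrt(3142 + (-399*1 - 18*(-36) + 1*(-36)**2 - 2*1*(-36))) = sqrt(3142 + (-399 + 648 + 1*1296 + 72)) = sqrt(3142 + (-399 + 648 + 1296 + 72)) = sqrt(3142 + 1617) = sqrt(4759)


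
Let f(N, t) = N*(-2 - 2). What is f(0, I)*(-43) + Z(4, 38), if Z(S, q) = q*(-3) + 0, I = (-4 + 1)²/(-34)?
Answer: -114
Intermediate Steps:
I = -9/34 (I = (-3)²*(-1/34) = 9*(-1/34) = -9/34 ≈ -0.26471)
Z(S, q) = -3*q (Z(S, q) = -3*q + 0 = -3*q)
f(N, t) = -4*N (f(N, t) = N*(-4) = -4*N)
f(0, I)*(-43) + Z(4, 38) = -4*0*(-43) - 3*38 = 0*(-43) - 114 = 0 - 114 = -114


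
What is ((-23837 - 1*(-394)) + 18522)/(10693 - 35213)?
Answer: 4921/24520 ≈ 0.20069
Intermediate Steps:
((-23837 - 1*(-394)) + 18522)/(10693 - 35213) = ((-23837 + 394) + 18522)/(-24520) = (-23443 + 18522)*(-1/24520) = -4921*(-1/24520) = 4921/24520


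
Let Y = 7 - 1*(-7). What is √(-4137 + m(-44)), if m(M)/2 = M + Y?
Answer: I*√4197 ≈ 64.784*I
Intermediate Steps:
Y = 14 (Y = 7 + 7 = 14)
m(M) = 28 + 2*M (m(M) = 2*(M + 14) = 2*(14 + M) = 28 + 2*M)
√(-4137 + m(-44)) = √(-4137 + (28 + 2*(-44))) = √(-4137 + (28 - 88)) = √(-4137 - 60) = √(-4197) = I*√4197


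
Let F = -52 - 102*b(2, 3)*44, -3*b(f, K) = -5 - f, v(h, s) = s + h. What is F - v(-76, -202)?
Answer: -10246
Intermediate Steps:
v(h, s) = h + s
b(f, K) = 5/3 + f/3 (b(f, K) = -(-5 - f)/3 = 5/3 + f/3)
F = -10524 (F = -52 - 102*(5/3 + (⅓)*2)*44 = -52 - 102*(5/3 + ⅔)*44 = -52 - 238*44 = -52 - 102*308/3 = -52 - 10472 = -10524)
F - v(-76, -202) = -10524 - (-76 - 202) = -10524 - 1*(-278) = -10524 + 278 = -10246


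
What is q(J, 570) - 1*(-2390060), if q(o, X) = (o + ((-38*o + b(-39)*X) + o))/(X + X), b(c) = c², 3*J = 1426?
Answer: 454253043/190 ≈ 2.3908e+6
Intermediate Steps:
J = 1426/3 (J = (⅓)*1426 = 1426/3 ≈ 475.33)
q(o, X) = (-36*o + 1521*X)/(2*X) (q(o, X) = (o + ((-38*o + (-39)²*X) + o))/(X + X) = (o + ((-38*o + 1521*X) + o))/((2*X)) = (o + (-37*o + 1521*X))*(1/(2*X)) = (-36*o + 1521*X)*(1/(2*X)) = (-36*o + 1521*X)/(2*X))
q(J, 570) - 1*(-2390060) = (1521/2 - 18*1426/3/570) - 1*(-2390060) = (1521/2 - 18*1426/3*1/570) + 2390060 = (1521/2 - 1426/95) + 2390060 = 141643/190 + 2390060 = 454253043/190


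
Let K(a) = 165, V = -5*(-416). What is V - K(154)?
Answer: 1915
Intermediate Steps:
V = 2080
V - K(154) = 2080 - 1*165 = 2080 - 165 = 1915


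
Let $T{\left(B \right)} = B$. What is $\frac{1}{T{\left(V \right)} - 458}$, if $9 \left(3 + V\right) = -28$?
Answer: $- \frac{9}{4177} \approx -0.0021547$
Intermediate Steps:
$V = - \frac{55}{9}$ ($V = -3 + \frac{1}{9} \left(-28\right) = -3 - \frac{28}{9} = - \frac{55}{9} \approx -6.1111$)
$\frac{1}{T{\left(V \right)} - 458} = \frac{1}{- \frac{55}{9} - 458} = \frac{1}{- \frac{4177}{9}} = - \frac{9}{4177}$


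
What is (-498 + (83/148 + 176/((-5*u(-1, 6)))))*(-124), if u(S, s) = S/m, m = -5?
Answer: 3089739/37 ≈ 83507.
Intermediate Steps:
u(S, s) = -S/5 (u(S, s) = S/(-5) = S*(-⅕) = -S/5)
(-498 + (83/148 + 176/((-5*u(-1, 6)))))*(-124) = (-498 + (83/148 + 176/((-(-1)*(-1)))))*(-124) = (-498 + (83*(1/148) + 176/((-5*⅕))))*(-124) = (-498 + (83/148 + 176/(-1)))*(-124) = (-498 + (83/148 + 176*(-1)))*(-124) = (-498 + (83/148 - 176))*(-124) = (-498 - 25965/148)*(-124) = -99669/148*(-124) = 3089739/37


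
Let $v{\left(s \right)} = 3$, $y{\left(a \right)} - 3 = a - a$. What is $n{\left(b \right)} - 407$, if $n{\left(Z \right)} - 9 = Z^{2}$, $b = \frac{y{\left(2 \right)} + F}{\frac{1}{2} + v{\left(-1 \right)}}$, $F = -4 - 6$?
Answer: $-394$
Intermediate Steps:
$y{\left(a \right)} = 3$ ($y{\left(a \right)} = 3 + \left(a - a\right) = 3 + 0 = 3$)
$F = -10$ ($F = -4 - 6 = -10$)
$b = -2$ ($b = \frac{3 - 10}{\frac{1}{2} + 3} = - \frac{7}{\frac{1}{2} + 3} = - \frac{7}{\frac{7}{2}} = \left(-7\right) \frac{2}{7} = -2$)
$n{\left(Z \right)} = 9 + Z^{2}$
$n{\left(b \right)} - 407 = \left(9 + \left(-2\right)^{2}\right) - 407 = \left(9 + 4\right) - 407 = 13 - 407 = -394$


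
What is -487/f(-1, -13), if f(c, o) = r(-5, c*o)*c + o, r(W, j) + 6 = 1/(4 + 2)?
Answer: 2922/43 ≈ 67.953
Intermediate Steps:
r(W, j) = -35/6 (r(W, j) = -6 + 1/(4 + 2) = -6 + 1/6 = -6 + ⅙ = -35/6)
f(c, o) = o - 35*c/6 (f(c, o) = -35*c/6 + o = o - 35*c/6)
-487/f(-1, -13) = -487/(-13 - 35/6*(-1)) = -487/(-13 + 35/6) = -487/(-43/6) = -487*(-6/43) = 2922/43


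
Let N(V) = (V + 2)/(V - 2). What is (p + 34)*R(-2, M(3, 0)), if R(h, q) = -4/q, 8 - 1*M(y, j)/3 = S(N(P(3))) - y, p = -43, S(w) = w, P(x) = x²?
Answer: 14/11 ≈ 1.2727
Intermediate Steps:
N(V) = (2 + V)/(-2 + V)
M(y, j) = 135/7 + 3*y (M(y, j) = 24 - 3*((2 + 3²)/(-2 + 3²) - y) = 24 - 3*((2 + 9)/(-2 + 9) - y) = 24 - 3*(11/7 - y) = 24 + (-33/7 + 3*y) = 135/7 + 3*y)
(p + 34)*R(-2, M(3, 0)) = (-43 + 34)*(-4/(135/7 + 3*3)) = -(-36)/(135/7 + 9) = -(-36)/198/7 = -(-36)*7/198 = -9*(-14/99) = 14/11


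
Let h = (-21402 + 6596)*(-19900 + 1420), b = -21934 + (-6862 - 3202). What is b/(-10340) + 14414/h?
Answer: 3979671805/1285989936 ≈ 3.0946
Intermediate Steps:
b = -31998 (b = -21934 - 10064 = -31998)
h = 273614880 (h = -14806*(-18480) = 273614880)
b/(-10340) + 14414/h = -31998/(-10340) + 14414/273614880 = -31998*(-1/10340) + 14414*(1/273614880) = 15999/5170 + 7207/136807440 = 3979671805/1285989936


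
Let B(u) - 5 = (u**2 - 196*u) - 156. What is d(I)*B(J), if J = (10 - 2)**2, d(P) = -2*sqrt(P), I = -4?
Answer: 34396*I ≈ 34396.0*I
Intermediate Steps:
J = 64 (J = 8**2 = 64)
B(u) = -151 + u**2 - 196*u (B(u) = 5 + ((u**2 - 196*u) - 156) = 5 + (-156 + u**2 - 196*u) = -151 + u**2 - 196*u)
d(I)*B(J) = (-4*I)*(-151 + 64**2 - 196*64) = (-4*I)*(-151 + 4096 - 12544) = -4*I*(-8599) = 34396*I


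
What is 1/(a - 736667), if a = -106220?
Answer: -1/842887 ≈ -1.1864e-6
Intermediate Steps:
1/(a - 736667) = 1/(-106220 - 736667) = 1/(-842887) = -1/842887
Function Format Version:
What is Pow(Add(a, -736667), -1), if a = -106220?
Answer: Rational(-1, 842887) ≈ -1.1864e-6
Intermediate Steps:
Pow(Add(a, -736667), -1) = Pow(Add(-106220, -736667), -1) = Pow(-842887, -1) = Rational(-1, 842887)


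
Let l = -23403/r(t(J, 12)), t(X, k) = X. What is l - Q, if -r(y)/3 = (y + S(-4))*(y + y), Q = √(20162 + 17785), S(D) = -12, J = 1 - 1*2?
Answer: 7801/26 - √37947 ≈ 105.24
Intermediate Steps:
J = -1 (J = 1 - 2 = -1)
Q = √37947 ≈ 194.80
r(y) = -6*y*(-12 + y) (r(y) = -3*(y - 12)*(y + y) = -3*(-12 + y)*2*y = -6*y*(-12 + y))
l = 7801/26 (l = -23403*(-1/(6*(12 - 1*(-1)))) = -23403*(-1/(6*(12 + 1))) = -23403/(6*(-1)*13) = -23403/(-78) = -23403*(-1/78) = 7801/26 ≈ 300.04)
l - Q = 7801/26 - √37947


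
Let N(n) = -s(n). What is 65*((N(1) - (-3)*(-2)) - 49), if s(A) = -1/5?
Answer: -3562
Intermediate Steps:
s(A) = -1/5 (s(A) = -1*1/5 = -1/5)
N(n) = 1/5 (N(n) = -1*(-1/5) = 1/5)
65*((N(1) - (-3)*(-2)) - 49) = 65*((1/5 - (-3)*(-2)) - 49) = 65*((1/5 - 3*2) - 49) = 65*((1/5 - 6) - 49) = 65*(-29/5 - 49) = 65*(-274/5) = -3562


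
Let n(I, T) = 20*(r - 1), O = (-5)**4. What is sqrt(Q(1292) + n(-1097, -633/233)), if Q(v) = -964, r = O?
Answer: 2*sqrt(2879) ≈ 107.31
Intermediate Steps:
O = 625
r = 625
n(I, T) = 12480 (n(I, T) = 20*(625 - 1) = 20*624 = 12480)
sqrt(Q(1292) + n(-1097, -633/233)) = sqrt(-964 + 12480) = sqrt(11516) = 2*sqrt(2879)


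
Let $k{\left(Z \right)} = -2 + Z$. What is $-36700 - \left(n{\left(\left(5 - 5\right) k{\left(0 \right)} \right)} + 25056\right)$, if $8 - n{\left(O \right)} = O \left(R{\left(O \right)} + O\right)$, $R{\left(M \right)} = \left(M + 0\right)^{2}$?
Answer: $-61764$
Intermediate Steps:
$R{\left(M \right)} = M^{2}$
$n{\left(O \right)} = 8 - O \left(O + O^{2}\right)$ ($n{\left(O \right)} = 8 - O \left(O^{2} + O\right) = 8 - O \left(O + O^{2}\right)$)
$-36700 - \left(n{\left(\left(5 - 5\right) k{\left(0 \right)} \right)} + 25056\right) = -36700 - \left(\left(8 - \left(\left(5 - 5\right) \left(-2 + 0\right)\right)^{2} - \left(\left(5 - 5\right) \left(-2 + 0\right)\right)^{3}\right) + 25056\right) = -36700 - \left(\left(8 - \left(\left(5 - 5\right) \left(-2\right)\right)^{2} - \left(\left(5 - 5\right) \left(-2\right)\right)^{3}\right) + 25056\right) = -36700 - \left(\left(8 - \left(0 \left(-2\right)\right)^{2} - \left(0 \left(-2\right)\right)^{3}\right) + 25056\right) = -36700 - \left(\left(8 - 0^{2} - 0^{3}\right) + 25056\right) = -36700 - \left(\left(8 - 0 - 0\right) + 25056\right) = -36700 - \left(\left(8 + 0 + 0\right) + 25056\right) = -36700 - \left(8 + 25056\right) = -36700 - 25064 = -61764$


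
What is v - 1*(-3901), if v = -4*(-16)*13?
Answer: 4733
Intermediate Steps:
v = 832 (v = 64*13 = 832)
v - 1*(-3901) = 832 - 1*(-3901) = 832 + 3901 = 4733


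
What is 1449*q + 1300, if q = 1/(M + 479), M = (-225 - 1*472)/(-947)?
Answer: 591975203/454310 ≈ 1303.0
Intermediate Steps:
M = 697/947 (M = (-225 - 472)*(-1/947) = -697*(-1/947) = 697/947 ≈ 0.73601)
q = 947/454310 (q = 1/(697/947 + 479) = 1/(454310/947) = 947/454310 ≈ 0.0020845)
1449*q + 1300 = 1449*(947/454310) + 1300 = 1372203/454310 + 1300 = 591975203/454310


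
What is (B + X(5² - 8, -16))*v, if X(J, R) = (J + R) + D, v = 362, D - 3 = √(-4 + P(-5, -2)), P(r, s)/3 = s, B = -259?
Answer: -92310 + 362*I*√10 ≈ -92310.0 + 1144.7*I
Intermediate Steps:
P(r, s) = 3*s
D = 3 + I*√10 (D = 3 + √(-4 + 3*(-2)) = 3 + √(-4 - 6) = 3 + √(-10) = 3 + I*√10 ≈ 3.0 + 3.1623*I)
X(J, R) = 3 + J + R + I*√10 (X(J, R) = (J + R) + (3 + I*√10) = 3 + J + R + I*√10)
(B + X(5² - 8, -16))*v = (-259 + (3 + (5² - 8) - 16 + I*√10))*362 = (-259 + (3 + (25 - 8) - 16 + I*√10))*362 = (-259 + (3 + 17 - 16 + I*√10))*362 = (-259 + (4 + I*√10))*362 = (-255 + I*√10)*362 = -92310 + 362*I*√10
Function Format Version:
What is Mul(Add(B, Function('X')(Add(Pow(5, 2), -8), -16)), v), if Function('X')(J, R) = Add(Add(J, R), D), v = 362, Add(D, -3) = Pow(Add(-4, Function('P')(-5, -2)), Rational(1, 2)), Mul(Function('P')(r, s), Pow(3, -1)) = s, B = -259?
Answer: Add(-92310, Mul(362, I, Pow(10, Rational(1, 2)))) ≈ Add(-92310., Mul(1144.7, I))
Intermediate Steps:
Function('P')(r, s) = Mul(3, s)
D = Add(3, Mul(I, Pow(10, Rational(1, 2)))) (D = Add(3, Pow(Add(-4, Mul(3, -2)), Rational(1, 2))) = Add(3, Pow(Add(-4, -6), Rational(1, 2))) = Add(3, Pow(-10, Rational(1, 2))) = Add(3, Mul(I, Pow(10, Rational(1, 2)))) ≈ Add(3.0000, Mul(3.1623, I)))
Function('X')(J, R) = Add(3, J, R, Mul(I, Pow(10, Rational(1, 2)))) (Function('X')(J, R) = Add(Add(J, R), Add(3, Mul(I, Pow(10, Rational(1, 2))))) = Add(3, J, R, Mul(I, Pow(10, Rational(1, 2)))))
Mul(Add(B, Function('X')(Add(Pow(5, 2), -8), -16)), v) = Mul(Add(-259, Add(3, Add(Pow(5, 2), -8), -16, Mul(I, Pow(10, Rational(1, 2))))), 362) = Mul(Add(-259, Add(3, Add(25, -8), -16, Mul(I, Pow(10, Rational(1, 2))))), 362) = Mul(Add(-259, Add(3, 17, -16, Mul(I, Pow(10, Rational(1, 2))))), 362) = Mul(Add(-259, Add(4, Mul(I, Pow(10, Rational(1, 2))))), 362) = Mul(Add(-255, Mul(I, Pow(10, Rational(1, 2)))), 362) = Add(-92310, Mul(362, I, Pow(10, Rational(1, 2))))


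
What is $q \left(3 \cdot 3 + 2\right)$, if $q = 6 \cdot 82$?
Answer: $5412$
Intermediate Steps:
$q = 492$
$q \left(3 \cdot 3 + 2\right) = 492 \left(3 \cdot 3 + 2\right) = 492 \left(9 + 2\right) = 492 \cdot 11 = 5412$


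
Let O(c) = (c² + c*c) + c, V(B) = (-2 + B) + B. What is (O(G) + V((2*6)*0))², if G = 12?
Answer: 88804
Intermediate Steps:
V(B) = -2 + 2*B
O(c) = c + 2*c² (O(c) = (c² + c²) + c = 2*c² + c = c + 2*c²)
(O(G) + V((2*6)*0))² = (12*(1 + 2*12) + (-2 + 2*((2*6)*0)))² = (12*(1 + 24) + (-2 + 2*(12*0)))² = (12*25 + (-2 + 2*0))² = (300 + (-2 + 0))² = (300 - 2)² = 298² = 88804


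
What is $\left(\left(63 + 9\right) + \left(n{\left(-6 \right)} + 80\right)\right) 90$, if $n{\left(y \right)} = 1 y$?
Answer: $13140$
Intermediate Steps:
$n{\left(y \right)} = y$
$\left(\left(63 + 9\right) + \left(n{\left(-6 \right)} + 80\right)\right) 90 = \left(\left(63 + 9\right) + \left(-6 + 80\right)\right) 90 = \left(72 + 74\right) 90 = 146 \cdot 90 = 13140$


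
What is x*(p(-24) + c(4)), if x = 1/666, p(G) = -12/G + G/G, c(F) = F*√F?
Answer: 19/1332 ≈ 0.014264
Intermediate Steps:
c(F) = F^(3/2)
p(G) = 1 - 12/G (p(G) = -12/G + 1 = 1 - 12/G)
x = 1/666 ≈ 0.0015015
x*(p(-24) + c(4)) = ((-12 - 24)/(-24) + 4^(3/2))/666 = (-1/24*(-36) + 8)/666 = (3/2 + 8)/666 = (1/666)*(19/2) = 19/1332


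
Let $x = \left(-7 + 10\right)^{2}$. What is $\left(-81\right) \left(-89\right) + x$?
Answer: $7218$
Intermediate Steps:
$x = 9$ ($x = 3^{2} = 9$)
$\left(-81\right) \left(-89\right) + x = \left(-81\right) \left(-89\right) + 9 = 7209 + 9 = 7218$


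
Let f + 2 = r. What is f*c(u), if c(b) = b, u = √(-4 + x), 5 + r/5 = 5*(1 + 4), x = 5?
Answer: 98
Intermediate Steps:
r = 100 (r = -25 + 5*(5*(1 + 4)) = -25 + 5*(5*5) = -25 + 5*25 = -25 + 125 = 100)
f = 98 (f = -2 + 100 = 98)
u = 1 (u = √(-4 + 5) = √1 = 1)
f*c(u) = 98*1 = 98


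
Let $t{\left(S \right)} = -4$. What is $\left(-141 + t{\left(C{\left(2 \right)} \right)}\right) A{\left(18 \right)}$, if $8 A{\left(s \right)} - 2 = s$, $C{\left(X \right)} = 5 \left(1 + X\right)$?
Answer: $- \frac{725}{2} \approx -362.5$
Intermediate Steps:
$C{\left(X \right)} = 5 + 5 X$
$A{\left(s \right)} = \frac{1}{4} + \frac{s}{8}$
$\left(-141 + t{\left(C{\left(2 \right)} \right)}\right) A{\left(18 \right)} = \left(-141 - 4\right) \left(\frac{1}{4} + \frac{1}{8} \cdot 18\right) = - 145 \left(\frac{1}{4} + \frac{9}{4}\right) = \left(-145\right) \frac{5}{2} = - \frac{725}{2}$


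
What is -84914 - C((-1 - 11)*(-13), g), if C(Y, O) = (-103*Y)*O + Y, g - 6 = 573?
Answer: 9218302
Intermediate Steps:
g = 579 (g = 6 + 573 = 579)
C(Y, O) = Y - 103*O*Y (C(Y, O) = -103*O*Y + Y = Y - 103*O*Y)
-84914 - C((-1 - 11)*(-13), g) = -84914 - (-1 - 11)*(-13)*(1 - 103*579) = -84914 - (-12*(-13))*(1 - 59637) = -84914 - 156*(-59636) = -84914 - 1*(-9303216) = -84914 + 9303216 = 9218302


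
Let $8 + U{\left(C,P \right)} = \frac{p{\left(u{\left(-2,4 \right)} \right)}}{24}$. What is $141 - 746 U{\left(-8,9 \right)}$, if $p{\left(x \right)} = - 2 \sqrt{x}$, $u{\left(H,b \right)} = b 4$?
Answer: $\frac{19073}{3} \approx 6357.7$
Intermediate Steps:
$u{\left(H,b \right)} = 4 b$
$U{\left(C,P \right)} = - \frac{25}{3}$ ($U{\left(C,P \right)} = -8 + \frac{\left(-2\right) \sqrt{4 \cdot 4}}{24} = -8 + - 2 \sqrt{16} \cdot \frac{1}{24} = -8 + \left(-2\right) 4 \cdot \frac{1}{24} = -8 - \frac{1}{3} = - \frac{25}{3}$)
$141 - 746 U{\left(-8,9 \right)} = 141 - - \frac{18650}{3} = 141 + \frac{18650}{3} = \frac{19073}{3}$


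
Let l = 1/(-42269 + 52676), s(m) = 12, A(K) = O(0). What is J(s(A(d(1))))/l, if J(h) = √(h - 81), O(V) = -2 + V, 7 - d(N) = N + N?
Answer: 10407*I*√69 ≈ 86447.0*I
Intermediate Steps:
d(N) = 7 - 2*N (d(N) = 7 - (N + N) = 7 - 2*N)
A(K) = -2 (A(K) = -2 + 0 = -2)
l = 1/10407 ≈ 9.6089e-5
J(h) = √(-81 + h)
J(s(A(d(1))))/l = √(-81 + 12)/(1/10407) = √(-69)*10407 = (I*√69)*10407 = 10407*I*√69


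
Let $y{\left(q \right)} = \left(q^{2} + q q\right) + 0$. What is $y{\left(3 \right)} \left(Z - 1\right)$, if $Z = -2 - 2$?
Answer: $-90$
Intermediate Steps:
$y{\left(q \right)} = 2 q^{2}$ ($y{\left(q \right)} = \left(q^{2} + q^{2}\right) + 0 = 2 q^{2} + 0 = 2 q^{2}$)
$Z = -4$ ($Z = -2 - 2 = -4$)
$y{\left(3 \right)} \left(Z - 1\right) = 2 \cdot 3^{2} \left(-4 - 1\right) = 2 \cdot 9 \left(-5\right) = 18 \left(-5\right) = -90$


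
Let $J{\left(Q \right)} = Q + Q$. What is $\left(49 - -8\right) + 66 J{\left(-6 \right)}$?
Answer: $-735$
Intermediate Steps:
$J{\left(Q \right)} = 2 Q$
$\left(49 - -8\right) + 66 J{\left(-6 \right)} = \left(49 - -8\right) + 66 \cdot 2 \left(-6\right) = \left(49 + 8\right) + 66 \left(-12\right) = 57 - 792 = -735$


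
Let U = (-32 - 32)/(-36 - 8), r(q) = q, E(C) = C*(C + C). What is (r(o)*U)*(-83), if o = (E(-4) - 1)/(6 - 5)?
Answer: -41168/11 ≈ -3742.5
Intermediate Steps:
E(C) = 2*C² (E(C) = C*(2*C) = 2*C²)
o = 31 (o = (2*(-4)² - 1)/(6 - 5) = (2*16 - 1)/1 = (32 - 1)*1 = 31*1 = 31)
U = 16/11 (U = -64/(-44) = -64*(-1/44) = 16/11 ≈ 1.4545)
(r(o)*U)*(-83) = (31*(16/11))*(-83) = (496/11)*(-83) = -41168/11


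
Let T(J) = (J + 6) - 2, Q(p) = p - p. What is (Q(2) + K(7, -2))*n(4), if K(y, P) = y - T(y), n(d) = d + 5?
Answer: -36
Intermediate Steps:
Q(p) = 0
T(J) = 4 + J (T(J) = (6 + J) - 2 = 4 + J)
n(d) = 5 + d
K(y, P) = -4 (K(y, P) = y - (4 + y) = y + (-4 - y) = -4)
(Q(2) + K(7, -2))*n(4) = (0 - 4)*(5 + 4) = -4*9 = -36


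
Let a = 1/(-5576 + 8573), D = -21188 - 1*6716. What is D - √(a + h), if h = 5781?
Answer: -27904 - √641049346/333 ≈ -27980.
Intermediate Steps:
D = -27904 (D = -21188 - 6716 = -27904)
a = 1/2997 ≈ 0.00033367
D - √(a + h) = -27904 - √(1/2997 + 5781) = -27904 - √(17325658/2997) = -27904 - √641049346/333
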